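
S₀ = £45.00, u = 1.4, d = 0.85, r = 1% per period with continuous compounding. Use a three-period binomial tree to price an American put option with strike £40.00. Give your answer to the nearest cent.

Risk-neutral probability p = (e^0.01 − 0.85)/(1.4 − 0.85) = 0.1601/0.5500 = 0.2910
Terminal stock prices: S_uuu = 123.5, S_uud = 74.97, S_udd = 45.52, S_ddd = 27.64
Terminal payoffs (K − S): max(-83.48, 0) = 0, max(-34.97, 0) = 0, max(-5.517, 0) = 0, max(12.36, 0) = 12.36
Node uu (S = 88.2): continuation = e^(−0.01)·[0.2910·0.0000 + 0.7090·0.0000] = 0.0000; exercise value = 0.0000 ≤ continuation, so V_uu = 0.0000
Node ud (S = 53.55): continuation = e^(−0.01)·[0.2910·0.0000 + 0.7090·0.0000] = 0.0000; exercise value = 0.0000 ≤ continuation, so V_ud = 0.0000
Node dd (S = 32.51): continuation = e^(−0.01)·[0.2910·0.0000 + 0.7090·12.3644] = 8.6791; exercise value = 7.4875 ≤ continuation, so V_dd = 8.6791
Node u (S = 63): continuation = e^(−0.01)·[0.2910·0.0000 + 0.7090·0.0000] = 0.0000; exercise value = 0.0000 ≤ continuation, so V_u = 0.0000
Node d (S = 38.25): continuation = e^(−0.01)·[0.2910·0.0000 + 0.7090·8.6791] = 6.0923; exercise value = 1.7500 ≤ continuation, so V_d = 6.0923
Node 0 (S = 45): continuation = e^(−0.01)·[0.2910·0.0000 + 0.7090·6.0923] = 4.2764; exercise value = 0.0000 ≤ continuation, so V_0 = 4.2764

£4.28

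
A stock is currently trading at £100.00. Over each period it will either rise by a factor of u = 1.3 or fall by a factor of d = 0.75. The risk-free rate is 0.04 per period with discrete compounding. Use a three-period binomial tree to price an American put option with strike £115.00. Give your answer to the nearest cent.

£22.57

Risk-neutral probability p = (1 + 0.04 − 0.75)/(1.3 − 0.75) = 0.2900/0.5500 = 0.5273
Terminal stock prices: S_uuu = 219.7, S_uud = 126.8, S_udd = 73.12, S_ddd = 42.19
Terminal payoffs (K − S): max(-104.7, 0) = 0, max(-11.75, 0) = 0, max(41.88, 0) = 41.88, max(72.81, 0) = 72.81
Node uu (S = 169): continuation = 1/1.04·[0.5273·0.0000 + 0.4727·0.0000] = 0.0000; exercise value = 0.0000 ≤ continuation, so V_uu = 0.0000
Node ud (S = 97.5): continuation = 1/1.04·[0.5273·0.0000 + 0.4727·41.8750] = 19.0341; exercise value = 17.5000 ≤ continuation, so V_ud = 19.0341
Node dd (S = 56.25): continuation = 1/1.04·[0.5273·41.8750 + 0.4727·72.8125] = 54.3269; exercise value = 58.7500 > continuation, so V_dd = 58.7500 (exercise)
Node u (S = 130): continuation = 1/1.04·[0.5273·0.0000 + 0.4727·19.0341] = 8.6519; exercise value = 0.0000 ≤ continuation, so V_u = 8.6519
Node d (S = 75): continuation = 1/1.04·[0.5273·19.0341 + 0.4727·58.7500] = 36.3547; exercise value = 40.0000 > continuation, so V_d = 40.0000 (exercise)
Node 0 (S = 100): continuation = 1/1.04·[0.5273·8.6519 + 0.4727·40.0000] = 22.5683; exercise value = 15.0000 ≤ continuation, so V_0 = 22.5683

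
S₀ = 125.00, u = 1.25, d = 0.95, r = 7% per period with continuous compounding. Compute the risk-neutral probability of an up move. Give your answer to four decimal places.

Risk-neutral probability p = (e^0.07 − 0.95)/(1.25 − 0.95) = 0.1225/0.3000 = 0.4084

p = 0.4084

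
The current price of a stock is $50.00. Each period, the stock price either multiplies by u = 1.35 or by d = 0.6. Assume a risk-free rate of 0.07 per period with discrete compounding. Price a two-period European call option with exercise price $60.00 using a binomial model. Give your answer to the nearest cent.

Risk-neutral probability p = (1 + 0.07 − 0.6)/(1.35 − 0.6) = 0.4700/0.7500 = 0.6267
Terminal stock prices: S_uu = 91.13, S_ud = 40.5, S_dd = 18
Terminal payoffs (S − K): max(31.13, 0) = 31.13, max(-19.5, 0) = 0, max(-42, 0) = 0
Node u (S = 67.5): V_u = 1/1.07·[0.6267·31.1250 + 0.3733·0.0000] = 18.2290
Node d (S = 30): V_d = 1/1.07·[0.6267·0.0000 + 0.3733·0.0000] = 0.0000
Node 0 (S = 50): V_0 = 1/1.07·[0.6267·18.2290 + 0.3733·0.0000] = 10.6762

$10.68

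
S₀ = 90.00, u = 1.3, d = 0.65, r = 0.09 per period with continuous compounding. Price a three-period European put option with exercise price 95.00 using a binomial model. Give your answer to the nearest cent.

8.85

Risk-neutral probability p = (e^0.09 − 0.65)/(1.3 − 0.65) = 0.4442/0.6500 = 0.6833
Terminal stock prices: S_uuu = 197.7, S_uud = 98.87, S_udd = 49.43, S_ddd = 24.72
Terminal payoffs (K − S): max(-102.7, 0) = 0, max(-3.865, 0) = 0, max(45.57, 0) = 45.57, max(70.28, 0) = 70.28
Node uu (S = 152.1): V_uu = e^(−0.09)·[0.6833·0.0000 + 0.3167·0.0000] = 0.0000
Node ud (S = 76.05): V_ud = e^(−0.09)·[0.6833·0.0000 + 0.3167·45.5675] = 13.1873
Node dd (S = 38.03): V_dd = e^(−0.09)·[0.6833·45.5675 + 0.3167·70.2837] = 48.7985
Node u (S = 117): V_u = e^(−0.09)·[0.6833·0.0000 + 0.3167·13.1873] = 3.8164
Node d (S = 58.5): V_d = e^(−0.09)·[0.6833·13.1873 + 0.3167·48.7985] = 22.3582
Node 0 (S = 90): V_0 = e^(−0.09)·[0.6833·3.8164 + 0.3167·22.3582] = 8.8539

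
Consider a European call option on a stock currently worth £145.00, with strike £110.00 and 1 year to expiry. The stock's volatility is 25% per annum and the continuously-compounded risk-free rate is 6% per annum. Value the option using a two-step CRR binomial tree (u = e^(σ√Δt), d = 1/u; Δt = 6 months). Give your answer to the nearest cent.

£43.03

CRR parameters: u = e^(σ√Δt) = e^(0.25·√0.5) = 1.1934, d = 1/u = 0.8380
Per-period rate: rΔt = 0.06·0.5 = 0.03, so R = e^0.03 = 1.0305
Risk-neutral probability p = (e^0.03 − 0.8380)/(1.1934 − 0.8380) = 0.1925/0.3554 = 0.5416
Terminal stock prices: S_uu = 206.5, S_ud = 145, S_dd = 101.8
Terminal payoffs (S − K): max(96.5, 0) = 96.5, max(35, 0) = 35, max(-8.183, 0) = 0
Node u (S = 173): V_u = e^(−0.03)·[0.5416·96.4973 + 0.4584·35.0000] = 66.2889
Node d (S = 121.5): V_d = e^(−0.03)·[0.5416·35.0000 + 0.4584·0.0000] = 18.3962
Node 0 (S = 145): V_0 = e^(−0.03)·[0.5416·66.2889 + 0.4584·18.3962] = 43.0251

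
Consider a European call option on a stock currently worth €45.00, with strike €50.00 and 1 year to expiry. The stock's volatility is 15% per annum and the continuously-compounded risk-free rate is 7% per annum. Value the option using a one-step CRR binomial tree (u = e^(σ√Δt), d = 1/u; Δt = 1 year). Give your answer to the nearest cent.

€1.50

CRR parameters: u = e^(σ√Δt) = e^(0.15·√1) = 1.1618, d = 1/u = 0.8607
Per-period rate: rΔt = 0.07·1 = 0.07, so R = e^0.07 = 1.0725
Risk-neutral probability p = (e^0.07 − 0.8607)/(1.1618 − 0.8607) = 0.2118/0.3011 = 0.7034
Terminal stock prices: S_u = 52.28, S_d = 38.73
Terminal payoffs (S − K): max(2.283, 0) = 2.283, max(-11.27, 0) = 0
Node 0 (S = 45): V_0 = e^(−0.07)·[0.7034·2.2825 + 0.2966·0.0000] = 1.4969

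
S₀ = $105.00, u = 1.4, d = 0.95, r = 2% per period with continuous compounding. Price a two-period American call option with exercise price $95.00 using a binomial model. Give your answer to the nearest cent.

$13.89

Risk-neutral probability p = (e^0.02 − 0.95)/(1.4 − 0.95) = 0.0702/0.4500 = 0.1560
Terminal stock prices: S_uu = 205.8, S_ud = 139.7, S_dd = 94.76
Terminal payoffs (S − K): max(110.8, 0) = 110.8, max(44.65, 0) = 44.65, max(-0.2375, 0) = 0
Node u (S = 147): continuation = e^(−0.02)·[0.1560·110.8000 + 0.8440·44.6500] = 53.8811; exercise value = 52.0000 ≤ continuation, so V_u = 53.8811
Node d (S = 99.75): continuation = e^(−0.02)·[0.1560·44.6500 + 0.8440·0.0000] = 6.8276; exercise value = 4.7500 ≤ continuation, so V_d = 6.8276
Node 0 (S = 105): continuation = e^(−0.02)·[0.1560·53.8811 + 0.8440·6.8276] = 13.8875; exercise value = 10.0000 ≤ continuation, so V_0 = 13.8875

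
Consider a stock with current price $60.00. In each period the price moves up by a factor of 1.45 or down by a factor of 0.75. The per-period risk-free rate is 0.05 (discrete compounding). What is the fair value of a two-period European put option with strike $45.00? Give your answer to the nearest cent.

$3.33

Risk-neutral probability p = (1 + 0.05 − 0.75)/(1.45 − 0.75) = 0.3000/0.7000 = 0.4286
Terminal stock prices: S_uu = 126.2, S_ud = 65.25, S_dd = 33.75
Terminal payoffs (K − S): max(-81.15, 0) = 0, max(-20.25, 0) = 0, max(11.25, 0) = 11.25
Node u (S = 87): V_u = 1/1.05·[0.4286·0.0000 + 0.5714·0.0000] = 0.0000
Node d (S = 45): V_d = 1/1.05·[0.4286·0.0000 + 0.5714·11.2500] = 6.1224
Node 0 (S = 60): V_0 = 1/1.05·[0.4286·0.0000 + 0.5714·6.1224] = 3.3319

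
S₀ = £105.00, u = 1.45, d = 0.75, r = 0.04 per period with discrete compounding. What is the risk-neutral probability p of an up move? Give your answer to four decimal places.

Risk-neutral probability p = (1 + 0.04 − 0.75)/(1.45 − 0.75) = 0.2900/0.7000 = 0.4143

p = 0.4143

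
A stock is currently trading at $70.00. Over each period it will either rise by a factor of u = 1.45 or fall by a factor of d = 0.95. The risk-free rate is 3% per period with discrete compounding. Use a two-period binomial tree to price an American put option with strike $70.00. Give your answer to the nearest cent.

Risk-neutral probability p = (1 + 0.03 − 0.95)/(1.45 − 0.95) = 0.0800/0.5000 = 0.1600
Terminal stock prices: S_uu = 147.2, S_ud = 96.42, S_dd = 63.17
Terminal payoffs (K − S): max(-77.18, 0) = 0, max(-26.42, 0) = 0, max(6.825, 0) = 6.825
Node u (S = 101.5): continuation = 1/1.03·[0.1600·0.0000 + 0.8400·0.0000] = 0.0000; exercise value = 0.0000 ≤ continuation, so V_u = 0.0000
Node d (S = 66.5): continuation = 1/1.03·[0.1600·0.0000 + 0.8400·6.8250] = 5.5660; exercise value = 3.5000 ≤ continuation, so V_d = 5.5660
Node 0 (S = 70): continuation = 1/1.03·[0.1600·0.0000 + 0.8400·5.5660] = 4.5393; exercise value = 0.0000 ≤ continuation, so V_0 = 4.5393

$4.54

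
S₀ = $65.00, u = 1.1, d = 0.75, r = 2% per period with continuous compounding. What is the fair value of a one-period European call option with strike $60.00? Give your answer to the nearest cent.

$8.70

Risk-neutral probability p = (e^0.02 − 0.75)/(1.1 − 0.75) = 0.2702/0.3500 = 0.7720
Terminal stock prices: S_u = 71.5, S_d = 48.75
Terminal payoffs (S − K): max(11.5, 0) = 11.5, max(-11.25, 0) = 0
Node 0 (S = 65): V_0 = e^(−0.02)·[0.7720·11.5000 + 0.2280·0.0000] = 8.7022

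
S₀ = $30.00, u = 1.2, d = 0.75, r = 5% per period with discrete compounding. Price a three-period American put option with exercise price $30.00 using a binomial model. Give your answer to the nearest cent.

$3.00

Risk-neutral probability p = (1 + 0.05 − 0.75)/(1.2 − 0.75) = 0.3000/0.4500 = 0.6667
Terminal stock prices: S_uuu = 51.84, S_uud = 32.4, S_udd = 20.25, S_ddd = 12.66
Terminal payoffs (K − S): max(-21.84, 0) = 0, max(-2.4, 0) = 0, max(9.75, 0) = 9.75, max(17.34, 0) = 17.34
Node uu (S = 43.2): continuation = 1/1.05·[0.6667·0.0000 + 0.3333·0.0000] = 0.0000; exercise value = 0.0000 ≤ continuation, so V_uu = 0.0000
Node ud (S = 27): continuation = 1/1.05·[0.6667·0.0000 + 0.3333·9.7500] = 3.0952; exercise value = 3.0000 ≤ continuation, so V_ud = 3.0952
Node dd (S = 16.88): continuation = 1/1.05·[0.6667·9.7500 + 0.3333·17.3438] = 11.6964; exercise value = 13.1250 > continuation, so V_dd = 13.1250 (exercise)
Node u (S = 36): continuation = 1/1.05·[0.6667·0.0000 + 0.3333·3.0952] = 0.9826; exercise value = 0.0000 ≤ continuation, so V_u = 0.9826
Node d (S = 22.5): continuation = 1/1.05·[0.6667·3.0952 + 0.3333·13.1250] = 6.1319; exercise value = 7.5000 > continuation, so V_d = 7.5000 (exercise)
Node 0 (S = 30): continuation = 1/1.05·[0.6667·0.9826 + 0.3333·7.5000] = 3.0048; exercise value = 0.0000 ≤ continuation, so V_0 = 3.0048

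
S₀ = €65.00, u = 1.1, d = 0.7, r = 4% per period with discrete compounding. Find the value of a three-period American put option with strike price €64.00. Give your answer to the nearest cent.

Risk-neutral probability p = (1 + 0.04 − 0.7)/(1.1 − 0.7) = 0.3400/0.4000 = 0.8500
Terminal stock prices: S_uuu = 86.52, S_uud = 55.05, S_udd = 35.03, S_ddd = 22.29
Terminal payoffs (K − S): max(-22.52, 0) = 0, max(8.945, 0) = 8.945, max(28.97, 0) = 28.97, max(41.71, 0) = 41.71
Node uu (S = 78.65): continuation = 1/1.04·[0.8500·0.0000 + 0.1500·8.9450] = 1.2901; exercise value = 0.0000 ≤ continuation, so V_uu = 1.2901
Node ud (S = 50.05): continuation = 1/1.04·[0.8500·8.9450 + 0.1500·28.9650] = 11.4885; exercise value = 13.9500 > continuation, so V_ud = 13.9500 (exercise)
Node dd (S = 31.85): continuation = 1/1.04·[0.8500·28.9650 + 0.1500·41.7050] = 29.6885; exercise value = 32.1500 > continuation, so V_dd = 32.1500 (exercise)
Node u (S = 71.5): continuation = 1/1.04·[0.8500·1.2901 + 0.1500·13.9500] = 3.0665; exercise value = 0.0000 ≤ continuation, so V_u = 3.0665
Node d (S = 45.5): continuation = 1/1.04·[0.8500·13.9500 + 0.1500·32.1500] = 16.0385; exercise value = 18.5000 > continuation, so V_d = 18.5000 (exercise)
Node 0 (S = 65): continuation = 1/1.04·[0.8500·3.0665 + 0.1500·18.5000] = 5.1745; exercise value = 0.0000 ≤ continuation, so V_0 = 5.1745

€5.17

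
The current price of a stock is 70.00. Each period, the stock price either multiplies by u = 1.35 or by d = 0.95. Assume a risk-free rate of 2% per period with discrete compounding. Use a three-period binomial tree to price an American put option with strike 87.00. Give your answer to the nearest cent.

17.00

Risk-neutral probability p = (1 + 0.02 − 0.95)/(1.35 − 0.95) = 0.0700/0.4000 = 0.1750
Terminal stock prices: S_uuu = 172.2, S_uud = 121.2, S_udd = 85.29, S_ddd = 60.02
Terminal payoffs (K − S): max(-85.23, 0) = 0, max(-34.2, 0) = 0, max(1.714, 0) = 1.714, max(26.98, 0) = 26.98
Node uu (S = 127.6): continuation = 1/1.02·[0.1750·0.0000 + 0.8250·0.0000] = 0.0000; exercise value = 0.0000 ≤ continuation, so V_uu = 0.0000
Node ud (S = 89.77): continuation = 1/1.02·[0.1750·0.0000 + 0.8250·1.7138] = 1.3861; exercise value = 0.0000 ≤ continuation, so V_ud = 1.3861
Node dd (S = 63.17): continuation = 1/1.02·[0.1750·1.7138 + 0.8250·26.9838] = 22.1191; exercise value = 23.8250 > continuation, so V_dd = 23.8250 (exercise)
Node u (S = 94.5): continuation = 1/1.02·[0.1750·0.0000 + 0.8250·1.3861] = 1.1211; exercise value = 0.0000 ≤ continuation, so V_u = 1.1211
Node d (S = 66.5): continuation = 1/1.02·[0.1750·1.3861 + 0.8250·23.8250] = 19.5080; exercise value = 20.5000 > continuation, so V_d = 20.5000 (exercise)
Node 0 (S = 70): continuation = 1/1.02·[0.1750·1.1211 + 0.8250·20.5000] = 16.7732; exercise value = 17.0000 > continuation, so V_0 = 17.0000 (exercise)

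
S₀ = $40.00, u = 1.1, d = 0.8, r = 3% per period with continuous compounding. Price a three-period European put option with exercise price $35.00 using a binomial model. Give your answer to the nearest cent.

Risk-neutral probability p = (e^0.03 − 0.8)/(1.1 − 0.8) = 0.2305/0.3000 = 0.7682
Terminal stock prices: S_uuu = 53.24, S_uud = 38.72, S_udd = 28.16, S_ddd = 20.48
Terminal payoffs (K − S): max(-18.24, 0) = 0, max(-3.72, 0) = 0, max(6.84, 0) = 6.84, max(14.52, 0) = 14.52
Node uu (S = 48.4): V_uu = e^(−0.03)·[0.7682·0.0000 + 0.2318·0.0000] = 0.0000
Node ud (S = 35.2): V_ud = e^(−0.03)·[0.7682·0.0000 + 0.2318·6.8400] = 1.5388
Node dd (S = 25.6): V_dd = e^(−0.03)·[0.7682·6.8400 + 0.2318·14.5200] = 8.3656
Node u (S = 44): V_u = e^(−0.03)·[0.7682·0.0000 + 0.2318·1.5388] = 0.3462
Node d (S = 32): V_d = e^(−0.03)·[0.7682·1.5388 + 0.2318·8.3656] = 3.0291
Node 0 (S = 40): V_0 = e^(−0.03)·[0.7682·0.3462 + 0.2318·3.0291] = 0.9395

$0.94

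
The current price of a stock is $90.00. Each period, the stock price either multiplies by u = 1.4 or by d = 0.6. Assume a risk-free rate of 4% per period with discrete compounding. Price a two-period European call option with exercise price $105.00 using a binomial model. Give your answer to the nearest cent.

Risk-neutral probability p = (1 + 0.04 − 0.6)/(1.4 − 0.6) = 0.4400/0.8000 = 0.5500
Terminal stock prices: S_uu = 176.4, S_ud = 75.6, S_dd = 32.4
Terminal payoffs (S − K): max(71.4, 0) = 71.4, max(-29.4, 0) = 0, max(-72.6, 0) = 0
Node u (S = 126): V_u = 1/1.04·[0.5500·71.4000 + 0.4500·0.0000] = 37.7596
Node d (S = 54): V_d = 1/1.04·[0.5500·0.0000 + 0.4500·0.0000] = 0.0000
Node 0 (S = 90): V_0 = 1/1.04·[0.5500·37.7596 + 0.4500·0.0000] = 19.9690

$19.97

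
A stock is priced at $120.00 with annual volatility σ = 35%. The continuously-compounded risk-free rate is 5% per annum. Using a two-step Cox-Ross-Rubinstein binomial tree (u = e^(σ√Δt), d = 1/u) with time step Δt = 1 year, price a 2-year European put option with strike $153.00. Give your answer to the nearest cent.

CRR parameters: u = e^(σ√Δt) = e^(0.35·√1) = 1.4191, d = 1/u = 0.7047
Per-period rate: rΔt = 0.05·1 = 0.05, so R = e^0.05 = 1.0513
Risk-neutral probability p = (e^0.05 − 0.7047)/(1.4191 − 0.7047) = 0.3466/0.7144 = 0.4852
Terminal stock prices: S_uu = 241.7, S_ud = 120, S_dd = 59.59
Terminal payoffs (K − S): max(-88.65, 0) = 0, max(33, 0) = 33, max(93.41, 0) = 93.41
Node u (S = 170.3): V_u = e^(−0.05)·[0.4852·0.0000 + 0.5148·33.0000] = 16.1614
Node d (S = 84.56): V_d = e^(−0.05)·[0.4852·33.0000 + 0.5148·93.4098] = 60.9755
Node 0 (S = 120): V_0 = e^(−0.05)·[0.4852·16.1614 + 0.5148·60.9755] = 37.3204

$37.32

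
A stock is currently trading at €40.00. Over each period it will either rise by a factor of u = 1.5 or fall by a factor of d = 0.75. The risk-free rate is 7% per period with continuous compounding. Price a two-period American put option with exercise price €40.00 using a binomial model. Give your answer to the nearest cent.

Risk-neutral probability p = (e^0.07 − 0.75)/(1.5 − 0.75) = 0.3225/0.7500 = 0.4300
Terminal stock prices: S_uu = 90, S_ud = 45, S_dd = 22.5
Terminal payoffs (K − S): max(-50, 0) = 0, max(-5, 0) = 0, max(17.5, 0) = 17.5
Node u (S = 60): continuation = e^(−0.07)·[0.4300·0.0000 + 0.5700·0.0000] = 0.0000; exercise value = 0.0000 ≤ continuation, so V_u = 0.0000
Node d (S = 30): continuation = e^(−0.07)·[0.4300·0.0000 + 0.5700·17.5000] = 9.3005; exercise value = 10.0000 > continuation, so V_d = 10.0000 (exercise)
Node 0 (S = 40): continuation = e^(−0.07)·[0.4300·0.0000 + 0.5700·10.0000] = 5.3145; exercise value = 0.0000 ≤ continuation, so V_0 = 5.3145

€5.31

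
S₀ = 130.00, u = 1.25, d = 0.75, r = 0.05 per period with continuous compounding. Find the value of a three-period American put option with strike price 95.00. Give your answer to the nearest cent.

Risk-neutral probability p = (e^0.05 − 0.75)/(1.25 − 0.75) = 0.3013/0.5000 = 0.6025
Terminal stock prices: S_uuu = 253.9, S_uud = 152.3, S_udd = 91.41, S_ddd = 54.84
Terminal payoffs (K − S): max(-158.9, 0) = 0, max(-57.34, 0) = 0, max(3.594, 0) = 3.594, max(40.16, 0) = 40.16
Node uu (S = 203.1): continuation = e^(−0.05)·[0.6025·0.0000 + 0.3975·0.0000] = 0.0000; exercise value = 0.0000 ≤ continuation, so V_uu = 0.0000
Node ud (S = 121.9): continuation = e^(−0.05)·[0.6025·0.0000 + 0.3975·3.5938] = 1.3587; exercise value = 0.0000 ≤ continuation, so V_ud = 1.3587
Node dd (S = 73.12): continuation = e^(−0.05)·[0.6025·3.5938 + 0.3975·40.1562] = 17.2418; exercise value = 21.8750 > continuation, so V_dd = 21.8750 (exercise)
Node u (S = 162.5): continuation = e^(−0.05)·[0.6025·0.0000 + 0.3975·1.3587] = 0.5137; exercise value = 0.0000 ≤ continuation, so V_u = 0.5137
Node d (S = 97.5): continuation = e^(−0.05)·[0.6025·1.3587 + 0.3975·21.8750] = 9.0491; exercise value = 0.0000 ≤ continuation, so V_d = 9.0491
Node 0 (S = 130): continuation = e^(−0.05)·[0.6025·0.5137 + 0.3975·9.0491] = 3.7157; exercise value = 0.0000 ≤ continuation, so V_0 = 3.7157

3.72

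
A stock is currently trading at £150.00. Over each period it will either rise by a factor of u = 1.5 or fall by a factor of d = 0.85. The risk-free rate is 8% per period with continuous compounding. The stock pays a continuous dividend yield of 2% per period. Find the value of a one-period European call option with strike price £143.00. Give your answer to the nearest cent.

Per-period risk-free factor R = e^0.08 = 1.0833; dividend-adjusted growth = e^(0.08−0.02) = 1.0618.
Risk-neutral probability p = (1.0618 − 0.85)/(1.5 − 0.85) = 0.2118/0.6500 = 0.3259
Terminal stock prices: S_u = 225, S_d = 127.5
Terminal payoffs (S − K): max(82, 0) = 82, max(-15.5, 0) = 0
Node 0 (S = 150): V_0 = e^(−0.08)·[0.3259·82.0000 + 0.6741·0.0000] = 24.6694

£24.67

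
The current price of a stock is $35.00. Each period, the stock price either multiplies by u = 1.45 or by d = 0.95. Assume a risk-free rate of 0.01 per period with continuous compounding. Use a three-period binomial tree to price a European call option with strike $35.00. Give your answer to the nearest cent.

$4.33

Risk-neutral probability p = (e^0.01 − 0.95)/(1.45 − 0.95) = 0.0601/0.5000 = 0.1201
Terminal stock prices: S_uuu = 106.7, S_uud = 69.91, S_udd = 45.8, S_ddd = 30.01
Terminal payoffs (S − K): max(71.7, 0) = 71.7, max(34.91, 0) = 34.91, max(10.8, 0) = 10.8, max(-4.992, 0) = 0
Node uu (S = 73.59): V_uu = e^(−0.01)·[0.1201·71.7019 + 0.8799·34.9081] = 38.9358
Node ud (S = 48.21): V_ud = e^(−0.01)·[0.1201·34.9081 + 0.8799·10.8019] = 13.5608
Node dd (S = 31.59): V_dd = e^(−0.01)·[0.1201·10.8019 + 0.8799·0.0000] = 1.2844
Node u (S = 50.75): V_u = e^(−0.01)·[0.1201·38.9358 + 0.8799·13.5608] = 16.4430
Node d (S = 33.25): V_d = e^(−0.01)·[0.1201·13.5608 + 0.8799·1.2844] = 2.7313
Node 0 (S = 35): V_0 = e^(−0.01)·[0.1201·16.4430 + 0.8799·2.7313] = 4.3346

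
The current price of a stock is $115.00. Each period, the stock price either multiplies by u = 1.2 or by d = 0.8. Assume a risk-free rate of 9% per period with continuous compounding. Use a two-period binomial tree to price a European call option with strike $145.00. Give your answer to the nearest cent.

$9.31

Risk-neutral probability p = (e^0.09 − 0.8)/(1.2 − 0.8) = 0.2942/0.4000 = 0.7354
Terminal stock prices: S_uu = 165.6, S_ud = 110.4, S_dd = 73.6
Terminal payoffs (S − K): max(20.6, 0) = 20.6, max(-34.6, 0) = 0, max(-71.4, 0) = 0
Node u (S = 138): V_u = e^(−0.09)·[0.7354·20.6000 + 0.2646·0.0000] = 13.8460
Node d (S = 92): V_d = e^(−0.09)·[0.7354·0.0000 + 0.2646·0.0000] = 0.0000
Node 0 (S = 115): V_0 = e^(−0.09)·[0.7354·13.8460 + 0.2646·0.0000] = 9.3064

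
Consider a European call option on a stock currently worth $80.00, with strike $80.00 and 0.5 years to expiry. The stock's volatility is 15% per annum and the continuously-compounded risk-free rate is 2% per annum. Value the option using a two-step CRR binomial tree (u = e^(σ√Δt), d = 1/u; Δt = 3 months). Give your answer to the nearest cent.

CRR parameters: u = e^(σ√Δt) = e^(0.15·√0.25) = 1.0779, d = 1/u = 0.9277
Per-period rate: rΔt = 0.02·0.25 = 0.005, so R = e^0.005 = 1.0050
Risk-neutral probability p = (e^0.005 − 0.9277)/(1.0779 − 0.9277) = 0.0773/0.1501 = 0.5146
Terminal stock prices: S_uu = 92.95, S_ud = 80, S_dd = 68.86
Terminal payoffs (S − K): max(12.95, 0) = 12.95, max(0, 0) = 0, max(-11.14, 0) = 0
Node u (S = 86.23): V_u = e^(−0.005)·[0.5146·12.9467 + 0.4854·0.0000] = 6.6297
Node d (S = 74.22): V_d = e^(−0.005)·[0.5146·0.0000 + 0.4854·0.0000] = 0.0000
Node 0 (S = 80): V_0 = e^(−0.005)·[0.5146·6.6297 + 0.4854·0.0000] = 3.3949

$3.39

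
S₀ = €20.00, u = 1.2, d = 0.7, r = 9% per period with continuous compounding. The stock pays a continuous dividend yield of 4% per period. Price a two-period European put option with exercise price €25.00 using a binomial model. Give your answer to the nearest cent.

€3.99

Per-period risk-free factor R = e^0.09 = 1.0942; dividend-adjusted growth = e^(0.09−0.04) = 1.0513.
Risk-neutral probability p = (1.0513 − 0.7)/(1.2 − 0.7) = 0.3513/0.5000 = 0.7025
Terminal stock prices: S_uu = 28.8, S_ud = 16.8, S_dd = 9.8
Terminal payoffs (K − S): max(-3.8, 0) = 0, max(8.2, 0) = 8.2, max(15.2, 0) = 15.2
Node u (S = 24): V_u = e^(−0.09)·[0.7025·0.0000 + 0.2975·8.2000] = 2.2292
Node d (S = 14): V_d = e^(−0.09)·[0.7025·8.2000 + 0.2975·15.2000] = 9.3972
Node 0 (S = 20): V_0 = e^(−0.09)·[0.7025·2.2292 + 0.2975·9.3972] = 3.9860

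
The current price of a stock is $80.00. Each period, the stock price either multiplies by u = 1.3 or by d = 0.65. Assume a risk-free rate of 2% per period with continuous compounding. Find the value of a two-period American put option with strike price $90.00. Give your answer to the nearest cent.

$21.31

Risk-neutral probability p = (e^0.02 − 0.65)/(1.3 − 0.65) = 0.3702/0.6500 = 0.5695
Terminal stock prices: S_uu = 135.2, S_ud = 67.6, S_dd = 33.8
Terminal payoffs (K − S): max(-45.2, 0) = 0, max(22.4, 0) = 22.4, max(56.2, 0) = 56.2
Node u (S = 104): continuation = e^(−0.02)·[0.5695·0.0000 + 0.4305·22.4000] = 9.4514; exercise value = 0.0000 ≤ continuation, so V_u = 9.4514
Node d (S = 52): continuation = e^(−0.02)·[0.5695·22.4000 + 0.4305·56.2000] = 36.2179; exercise value = 38.0000 > continuation, so V_d = 38.0000 (exercise)
Node 0 (S = 80): continuation = e^(−0.02)·[0.5695·9.4514 + 0.4305·38.0000] = 21.3099; exercise value = 10.0000 ≤ continuation, so V_0 = 21.3099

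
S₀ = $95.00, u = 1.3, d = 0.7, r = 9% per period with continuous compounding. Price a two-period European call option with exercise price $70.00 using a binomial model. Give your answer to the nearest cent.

$38.84

Risk-neutral probability p = (e^0.09 − 0.7)/(1.3 − 0.7) = 0.3942/0.6000 = 0.6570
Terminal stock prices: S_uu = 160.6, S_ud = 86.45, S_dd = 46.55
Terminal payoffs (S − K): max(90.55, 0) = 90.55, max(16.45, 0) = 16.45, max(-23.45, 0) = 0
Node u (S = 123.5): V_u = e^(−0.09)·[0.6570·90.5500 + 0.3430·16.4500] = 59.5248
Node d (S = 66.5): V_d = e^(−0.09)·[0.6570·16.4500 + 0.3430·0.0000] = 9.8768
Node 0 (S = 95): V_0 = e^(−0.09)·[0.6570·59.5248 + 0.3430·9.8768] = 38.8361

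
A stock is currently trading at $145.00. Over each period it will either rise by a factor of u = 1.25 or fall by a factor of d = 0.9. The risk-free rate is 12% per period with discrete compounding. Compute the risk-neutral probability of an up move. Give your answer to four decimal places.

Risk-neutral probability p = (1 + 0.12 − 0.9)/(1.25 − 0.9) = 0.2200/0.3500 = 0.6286

p = 0.6286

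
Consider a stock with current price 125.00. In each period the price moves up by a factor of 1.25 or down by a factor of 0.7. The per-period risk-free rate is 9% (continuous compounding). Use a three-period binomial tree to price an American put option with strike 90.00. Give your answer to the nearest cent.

Risk-neutral probability p = (e^0.09 − 0.7)/(1.25 − 0.7) = 0.3942/0.5500 = 0.7167
Terminal stock prices: S_uuu = 244.1, S_uud = 136.7, S_udd = 76.56, S_ddd = 42.87
Terminal payoffs (K − S): max(-154.1, 0) = 0, max(-46.72, 0) = 0, max(13.44, 0) = 13.44, max(47.13, 0) = 47.13
Node uu (S = 195.3): continuation = e^(−0.09)·[0.7167·0.0000 + 0.2833·0.0000] = 0.0000; exercise value = 0.0000 ≤ continuation, so V_uu = 0.0000
Node ud (S = 109.4): continuation = e^(−0.09)·[0.7167·0.0000 + 0.2833·13.4375] = 3.4794; exercise value = 0.0000 ≤ continuation, so V_ud = 3.4794
Node dd (S = 61.25): continuation = e^(−0.09)·[0.7167·13.4375 + 0.2833·47.1250] = 21.0038; exercise value = 28.7500 > continuation, so V_dd = 28.7500 (exercise)
Node u (S = 156.2): continuation = e^(−0.09)·[0.7167·0.0000 + 0.2833·3.4794] = 0.9009; exercise value = 0.0000 ≤ continuation, so V_u = 0.9009
Node d (S = 87.5): continuation = e^(−0.09)·[0.7167·3.4794 + 0.2833·28.7500] = 9.7234; exercise value = 2.5000 ≤ continuation, so V_d = 9.7234
Node 0 (S = 125): continuation = e^(−0.09)·[0.7167·0.9009 + 0.2833·9.7234] = 3.1078; exercise value = 0.0000 ≤ continuation, so V_0 = 3.1078

3.11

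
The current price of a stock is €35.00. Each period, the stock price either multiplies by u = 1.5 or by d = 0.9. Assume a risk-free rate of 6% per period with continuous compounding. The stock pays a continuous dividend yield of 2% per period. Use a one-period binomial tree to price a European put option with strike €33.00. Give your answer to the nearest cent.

Per-period risk-free factor R = e^0.06 = 1.0618; dividend-adjusted growth = e^(0.06−0.02) = 1.0408.
Risk-neutral probability p = (1.0408 − 0.9)/(1.5 − 0.9) = 0.1408/0.6000 = 0.2347
Terminal stock prices: S_u = 52.5, S_d = 31.5
Terminal payoffs (K − S): max(-19.5, 0) = 0, max(1.5, 0) = 1.5
Node 0 (S = 35): V_0 = e^(−0.06)·[0.2347·0.0000 + 0.7653·1.5000] = 1.0811

€1.08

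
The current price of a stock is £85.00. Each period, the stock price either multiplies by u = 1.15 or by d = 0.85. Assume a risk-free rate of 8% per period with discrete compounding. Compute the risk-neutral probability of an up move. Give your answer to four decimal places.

Risk-neutral probability p = (1 + 0.08 − 0.85)/(1.15 − 0.85) = 0.2300/0.3000 = 0.7667

p = 0.7667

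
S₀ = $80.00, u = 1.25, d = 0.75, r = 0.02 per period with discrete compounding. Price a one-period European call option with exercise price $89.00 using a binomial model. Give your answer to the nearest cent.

$5.82

Risk-neutral probability p = (1 + 0.02 − 0.75)/(1.25 − 0.75) = 0.2700/0.5000 = 0.5400
Terminal stock prices: S_u = 100, S_d = 60
Terminal payoffs (S − K): max(11, 0) = 11, max(-29, 0) = 0
Node 0 (S = 80): V_0 = 1/1.02·[0.5400·11.0000 + 0.4600·0.0000] = 5.8235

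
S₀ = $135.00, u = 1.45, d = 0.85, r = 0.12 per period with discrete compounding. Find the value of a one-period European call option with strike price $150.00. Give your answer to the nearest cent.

$18.38

Risk-neutral probability p = (1 + 0.12 − 0.85)/(1.45 − 0.85) = 0.2700/0.6000 = 0.4500
Terminal stock prices: S_u = 195.8, S_d = 114.8
Terminal payoffs (S − K): max(45.75, 0) = 45.75, max(-35.25, 0) = 0
Node 0 (S = 135): V_0 = 1/1.12·[0.4500·45.7500 + 0.5500·0.0000] = 18.3817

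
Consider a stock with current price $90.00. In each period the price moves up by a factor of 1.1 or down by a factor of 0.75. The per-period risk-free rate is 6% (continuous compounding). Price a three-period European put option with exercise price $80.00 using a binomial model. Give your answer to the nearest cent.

Risk-neutral probability p = (e^0.06 − 0.75)/(1.1 − 0.75) = 0.3118/0.3500 = 0.8910
Terminal stock prices: S_uuu = 119.8, S_uud = 81.68, S_udd = 55.69, S_ddd = 37.97
Terminal payoffs (K − S): max(-39.79, 0) = 0, max(-1.675, 0) = 0, max(24.31, 0) = 24.31, max(42.03, 0) = 42.03
Node uu (S = 108.9): V_uu = e^(−0.06)·[0.8910·0.0000 + 0.1090·0.0000] = 0.0000
Node ud (S = 74.25): V_ud = e^(−0.06)·[0.8910·0.0000 + 0.1090·24.3125] = 2.4966
Node dd (S = 50.62): V_dd = e^(−0.06)·[0.8910·24.3125 + 0.1090·42.0312] = 24.7162
Node u (S = 99): V_u = e^(−0.06)·[0.8910·0.0000 + 0.1090·2.4966] = 0.2564
Node d (S = 67.5): V_d = e^(−0.06)·[0.8910·2.4966 + 0.1090·24.7162] = 4.6329
Node 0 (S = 90): V_0 = e^(−0.06)·[0.8910·0.2564 + 0.1090·4.6329] = 0.6909

$0.69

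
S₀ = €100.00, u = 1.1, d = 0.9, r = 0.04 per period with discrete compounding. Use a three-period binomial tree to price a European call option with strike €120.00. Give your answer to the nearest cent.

Risk-neutral probability p = (1 + 0.04 − 0.9)/(1.1 − 0.9) = 0.1400/0.2000 = 0.7000
Terminal stock prices: S_uuu = 133.1, S_uud = 108.9, S_udd = 89.1, S_ddd = 72.9
Terminal payoffs (S − K): max(13.1, 0) = 13.1, max(-11.1, 0) = 0, max(-30.9, 0) = 0, max(-47.1, 0) = 0
Node uu (S = 121): V_uu = 1/1.04·[0.7000·13.1000 + 0.3000·0.0000] = 8.8173
Node ud (S = 99): V_ud = 1/1.04·[0.7000·0.0000 + 0.3000·0.0000] = 0.0000
Node dd (S = 81): V_dd = 1/1.04·[0.7000·0.0000 + 0.3000·0.0000] = 0.0000
Node u (S = 110): V_u = 1/1.04·[0.7000·8.8173 + 0.3000·0.0000] = 5.9347
Node d (S = 90): V_d = 1/1.04·[0.7000·0.0000 + 0.3000·0.0000] = 0.0000
Node 0 (S = 100): V_0 = 1/1.04·[0.7000·5.9347 + 0.3000·0.0000] = 3.9945

€3.99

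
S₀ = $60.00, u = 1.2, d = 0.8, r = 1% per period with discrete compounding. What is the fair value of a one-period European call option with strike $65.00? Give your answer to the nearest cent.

Risk-neutral probability p = (1 + 0.01 − 0.8)/(1.2 − 0.8) = 0.2100/0.4000 = 0.5250
Terminal stock prices: S_u = 72, S_d = 48
Terminal payoffs (S − K): max(7, 0) = 7, max(-17, 0) = 0
Node 0 (S = 60): V_0 = 1/1.01·[0.5250·7.0000 + 0.4750·0.0000] = 3.6386

$3.64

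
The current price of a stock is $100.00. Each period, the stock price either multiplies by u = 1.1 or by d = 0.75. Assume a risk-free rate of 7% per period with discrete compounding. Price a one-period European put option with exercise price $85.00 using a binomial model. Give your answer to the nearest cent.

Risk-neutral probability p = (1 + 0.07 − 0.75)/(1.1 − 0.75) = 0.3200/0.3500 = 0.9143
Terminal stock prices: S_u = 110, S_d = 75
Terminal payoffs (K − S): max(-25, 0) = 0, max(10, 0) = 10
Node 0 (S = 100): V_0 = 1/1.07·[0.9143·0.0000 + 0.0857·10.0000] = 0.8011

$0.80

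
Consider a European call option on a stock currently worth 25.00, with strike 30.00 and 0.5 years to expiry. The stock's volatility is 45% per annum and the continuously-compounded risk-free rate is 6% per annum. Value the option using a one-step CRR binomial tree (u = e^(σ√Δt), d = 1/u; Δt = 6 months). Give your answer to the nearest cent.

1.98

CRR parameters: u = e^(σ√Δt) = e^(0.45·√0.5) = 1.3746, d = 1/u = 0.7275
Per-period rate: rΔt = 0.06·0.5 = 0.03, so R = e^0.03 = 1.0305
Risk-neutral probability p = (e^0.03 − 0.7275)/(1.3746 − 0.7275) = 0.3030/0.6472 = 0.4682
Terminal stock prices: S_u = 34.37, S_d = 18.19
Terminal payoffs (S − K): max(4.366, 0) = 4.366, max(-11.81, 0) = 0
Node 0 (S = 25): V_0 = e^(−0.03)·[0.4682·4.3662 + 0.5318·0.0000] = 1.9837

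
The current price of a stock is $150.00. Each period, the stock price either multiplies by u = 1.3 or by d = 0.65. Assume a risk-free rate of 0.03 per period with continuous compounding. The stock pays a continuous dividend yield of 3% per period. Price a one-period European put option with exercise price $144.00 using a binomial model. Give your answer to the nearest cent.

$20.83

Per-period risk-free factor R = e^0.03 = 1.0305; dividend-adjusted growth = e^(0.03−0.03) = 1.0000.
Risk-neutral probability p = (1.0000 − 0.65)/(1.3 − 0.65) = 0.3500/0.6500 = 0.5385
Terminal stock prices: S_u = 195, S_d = 97.5
Terminal payoffs (K − S): max(-51, 0) = 0, max(46.5, 0) = 46.5
Node 0 (S = 150): V_0 = e^(−0.03)·[0.5385·0.0000 + 0.4615·46.5000] = 20.8273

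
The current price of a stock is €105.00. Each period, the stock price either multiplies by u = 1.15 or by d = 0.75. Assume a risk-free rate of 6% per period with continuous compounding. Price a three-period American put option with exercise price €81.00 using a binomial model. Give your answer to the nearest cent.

€1.77

Risk-neutral probability p = (e^0.06 − 0.75)/(1.15 − 0.75) = 0.3118/0.4000 = 0.7796
Terminal stock prices: S_uuu = 159.7, S_uud = 104.1, S_udd = 67.92, S_ddd = 44.3
Terminal payoffs (K − S): max(-78.69, 0) = 0, max(-23.15, 0) = 0, max(13.08, 0) = 13.08, max(36.7, 0) = 36.7
Node uu (S = 138.9): continuation = e^(−0.06)·[0.7796·0.0000 + 0.2204·0.0000] = 0.0000; exercise value = 0.0000 ≤ continuation, so V_uu = 0.0000
Node ud (S = 90.56): continuation = e^(−0.06)·[0.7796·0.0000 + 0.2204·13.0781] = 2.7147; exercise value = 0.0000 ≤ continuation, so V_ud = 2.7147
Node dd (S = 59.06): continuation = e^(−0.06)·[0.7796·13.0781 + 0.2204·36.7031] = 17.2204; exercise value = 21.9375 > continuation, so V_dd = 21.9375 (exercise)
Node u (S = 120.7): continuation = e^(−0.06)·[0.7796·0.0000 + 0.2204·2.7147] = 0.5635; exercise value = 0.0000 ≤ continuation, so V_u = 0.5635
Node d (S = 78.75): continuation = e^(−0.06)·[0.7796·2.7147 + 0.2204·21.9375] = 6.5467; exercise value = 2.2500 ≤ continuation, so V_d = 6.5467
Node 0 (S = 105): continuation = e^(−0.06)·[0.7796·0.5635 + 0.2204·6.5467] = 1.7726; exercise value = 0.0000 ≤ continuation, so V_0 = 1.7726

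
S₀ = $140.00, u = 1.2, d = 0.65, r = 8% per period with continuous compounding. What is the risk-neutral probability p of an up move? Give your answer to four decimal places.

Risk-neutral probability p = (e^0.08 − 0.65)/(1.2 − 0.65) = 0.4333/0.5500 = 0.7878

p = 0.7878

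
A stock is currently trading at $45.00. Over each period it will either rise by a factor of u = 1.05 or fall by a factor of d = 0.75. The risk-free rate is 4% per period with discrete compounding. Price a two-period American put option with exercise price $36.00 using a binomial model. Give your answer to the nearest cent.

$0.09

Risk-neutral probability p = (1 + 0.04 − 0.75)/(1.05 − 0.75) = 0.2900/0.3000 = 0.9667
Terminal stock prices: S_uu = 49.61, S_ud = 35.44, S_dd = 25.31
Terminal payoffs (K − S): max(-13.61, 0) = 0, max(0.5625, 0) = 0.5625, max(10.69, 0) = 10.69
Node u (S = 47.25): continuation = 1/1.04·[0.9667·0.0000 + 0.0333·0.5625] = 0.0180; exercise value = 0.0000 ≤ continuation, so V_u = 0.0180
Node d (S = 33.75): continuation = 1/1.04·[0.9667·0.5625 + 0.0333·10.6875] = 0.8654; exercise value = 2.2500 > continuation, so V_d = 2.2500 (exercise)
Node 0 (S = 45): continuation = 1/1.04·[0.9667·0.0180 + 0.0333·2.2500] = 0.0889; exercise value = 0.0000 ≤ continuation, so V_0 = 0.0889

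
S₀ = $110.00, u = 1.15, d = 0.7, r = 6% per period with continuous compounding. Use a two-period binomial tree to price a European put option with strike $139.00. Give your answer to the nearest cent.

Risk-neutral probability p = (e^0.06 − 0.7)/(1.15 − 0.7) = 0.3618/0.4500 = 0.8041
Terminal stock prices: S_uu = 145.5, S_ud = 88.55, S_dd = 53.9
Terminal payoffs (K − S): max(-6.475, 0) = 0, max(50.45, 0) = 50.45, max(85.1, 0) = 85.1
Node u (S = 126.5): V_u = e^(−0.06)·[0.8041·0.0000 + 0.1959·50.4500] = 9.3085
Node d (S = 77): V_d = e^(−0.06)·[0.8041·50.4500 + 0.1959·85.1000] = 53.9053
Node 0 (S = 110): V_0 = e^(−0.06)·[0.8041·9.3085 + 0.1959·53.9053] = 16.9949

$16.99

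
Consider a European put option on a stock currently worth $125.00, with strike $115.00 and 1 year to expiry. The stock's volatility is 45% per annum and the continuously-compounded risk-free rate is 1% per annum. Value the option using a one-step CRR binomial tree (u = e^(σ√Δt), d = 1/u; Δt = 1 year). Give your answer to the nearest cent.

CRR parameters: u = e^(σ√Δt) = e^(0.45·√1) = 1.5683, d = 1/u = 0.6376
Per-period rate: rΔt = 0.01·1 = 0.01, so R = e^0.01 = 1.0101
Risk-neutral probability p = (e^0.01 − 0.6376)/(1.5683 − 0.6376) = 0.3724/0.9307 = 0.4002
Terminal stock prices: S_u = 196, S_d = 79.7
Terminal payoffs (K − S): max(-81.04, 0) = 0, max(35.3, 0) = 35.3
Node 0 (S = 125): V_0 = e^(−0.01)·[0.4002·0.0000 + 0.5998·35.2965] = 20.9616

$20.96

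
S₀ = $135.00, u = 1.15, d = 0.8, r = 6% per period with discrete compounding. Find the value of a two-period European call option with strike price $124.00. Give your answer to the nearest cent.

Risk-neutral probability p = (1 + 0.06 − 0.8)/(1.15 − 0.8) = 0.2600/0.3500 = 0.7429
Terminal stock prices: S_uu = 178.5, S_ud = 124.2, S_dd = 86.4
Terminal payoffs (S − K): max(54.54, 0) = 54.54, max(0.2, 0) = 0.2, max(-37.6, 0) = 0
Node u (S = 155.2): V_u = 1/1.06·[0.7429·54.5375 + 0.2571·0.2000] = 38.2689
Node d (S = 108): V_d = 1/1.06·[0.7429·0.2000 + 0.2571·0.0000] = 0.1402
Node 0 (S = 135): V_0 = 1/1.06·[0.7429·38.2689 + 0.2571·0.1402] = 26.8532

$26.85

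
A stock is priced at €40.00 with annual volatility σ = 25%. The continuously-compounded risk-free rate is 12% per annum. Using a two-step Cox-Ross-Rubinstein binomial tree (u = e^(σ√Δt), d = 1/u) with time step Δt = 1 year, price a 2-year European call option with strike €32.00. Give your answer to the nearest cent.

€15.41

CRR parameters: u = e^(σ√Δt) = e^(0.25·√1) = 1.2840, d = 1/u = 0.7788
Per-period rate: rΔt = 0.12·1 = 0.12, so R = e^0.12 = 1.1275
Risk-neutral probability p = (e^0.12 − 0.7788)/(1.2840 − 0.7788) = 0.3487/0.5052 = 0.6902
Terminal stock prices: S_uu = 65.95, S_ud = 40, S_dd = 24.26
Terminal payoffs (S − K): max(33.95, 0) = 33.95, max(8, 0) = 8, max(-7.739, 0) = 0
Node u (S = 51.36): V_u = e^(−0.12)·[0.6902·33.9489 + 0.3098·8.0000] = 22.9796
Node d (S = 31.15): V_d = e^(−0.12)·[0.6902·8.0000 + 0.3098·0.0000] = 4.8971
Node 0 (S = 40): V_0 = e^(−0.12)·[0.6902·22.9796 + 0.3098·4.8971] = 15.4122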